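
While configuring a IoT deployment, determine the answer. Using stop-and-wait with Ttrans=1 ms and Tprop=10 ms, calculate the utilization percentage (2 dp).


Given: Ttrans = 1 ms, Tprop = 10 ms
RTT = 2 * Tprop = 2 * 10 = 20 ms
U = Ttrans / (Ttrans + RTT)
U = 1 / (1 + 20)
U = 1 / 21 = 0.047619
U% = 4.76%

4.76


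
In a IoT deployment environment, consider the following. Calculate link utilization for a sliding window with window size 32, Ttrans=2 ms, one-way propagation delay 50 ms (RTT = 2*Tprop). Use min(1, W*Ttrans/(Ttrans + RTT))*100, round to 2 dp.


Given: W = 32, Ttrans = 2 ms, RTT = 100 ms (= 2 * Tprop, Tprop = 50 ms)
Cycle time = Ttrans + RTT = 2 + 100 = 102 ms (first packet sent until its ACK returns)
W * Ttrans = 32 * 2 = 64 ms of sending per cycle
W * Ttrans / (Ttrans + RTT) = 64 / 102 = 0.627451
U = min(1, 0.627451) = 0.627451
U% = 62.75%

62.75


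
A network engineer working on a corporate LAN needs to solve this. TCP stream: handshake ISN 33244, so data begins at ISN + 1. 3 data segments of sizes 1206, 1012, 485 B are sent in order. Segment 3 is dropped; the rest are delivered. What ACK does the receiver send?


SYN uses sequence number 33244; first data byte = ISN + 1 = 33245.
Segment 1: SEQ = 33245, len = 1206 B, covers [33245, 34450]
Segment 2: SEQ = 34451, len = 1012 B, covers [34451, 35462]
Segment 3: SEQ = 35463, len = 485 B, covers [35463, 35947] [LOST]
In-order data received: bytes [33245, 35462] (segments 1..2).
Segment 3 missing -> gap begins at byte 35463.
Cumulative ACK = next expected in-order byte = 33245 + 1206 + 1012 = 35463

35463


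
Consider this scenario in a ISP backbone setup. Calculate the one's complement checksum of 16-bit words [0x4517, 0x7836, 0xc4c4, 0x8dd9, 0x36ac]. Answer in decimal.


Given words: [0x4517, 0x7836, 0xc4c4, 0x8dd9, 0x36ac]
Step 1: Sum all words
Raw sum = 17687 + 30774 + 50372 + 36313 + 13996 = 149142
Step 2: Fold carry: (18070 + 2) = 18072
One's complement = ~18072 & 0xFFFF = 47463

47463


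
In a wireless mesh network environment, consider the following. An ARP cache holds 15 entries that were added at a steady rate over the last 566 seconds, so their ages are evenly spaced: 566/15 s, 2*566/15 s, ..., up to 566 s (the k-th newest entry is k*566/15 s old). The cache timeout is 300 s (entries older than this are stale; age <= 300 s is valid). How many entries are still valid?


Ages are k * 566/15 s for k = 1..15 (spacing = 37.7333 s).
Entry k is valid iff k * 566/15 <= 300 iff k <= 15 * 300 / 566 = 7.9505
n_valid = floor(7.9505) = 7
(n_stale = 15 - 7 = 8)

7


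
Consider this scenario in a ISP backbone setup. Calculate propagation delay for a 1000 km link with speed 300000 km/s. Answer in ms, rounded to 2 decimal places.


Given: distance = 1000 km, speed = 300000 km/s
Delay = distance / speed = 1000 / 300000 seconds
Delay in ms = 1000 * 1000 / 300000
Delay = 3.3333 ms
Rounded to 2 dp = 3.33 ms

3.33


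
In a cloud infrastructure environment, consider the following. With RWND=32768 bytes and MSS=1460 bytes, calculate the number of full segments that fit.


Given: RWND = 32768 bytes, MSS = 1460 bytes
Full segments = floor(RWND / MSS)
Full segments = floor(32768 / 1460)
Full segments = floor(22.4438) = 22

22


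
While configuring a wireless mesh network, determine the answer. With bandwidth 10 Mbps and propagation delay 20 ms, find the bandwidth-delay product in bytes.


Given: bandwidth = 10 Mbps, delay = 20 ms
BDP in bits = 10 * 10^6 * 20 / 1000
BDP in bits = 200000
BDP in bytes = 200000 / 8 = 25000

25000


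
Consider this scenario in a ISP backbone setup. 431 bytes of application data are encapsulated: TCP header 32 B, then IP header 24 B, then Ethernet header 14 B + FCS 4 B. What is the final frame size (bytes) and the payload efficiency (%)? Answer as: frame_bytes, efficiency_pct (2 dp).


TCP segment = 431 + 32 = 463 B
IP packet = 463 + 24 = 487 B
Ethernet frame = 487 + 14 + 4 = 505 B
Efficiency = app / frame = 431 / 505 = 0.853465 = 85.3465% -> 85.35% (2 dp)

505, 85.35


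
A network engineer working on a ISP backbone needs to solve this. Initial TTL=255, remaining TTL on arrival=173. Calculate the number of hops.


Given: initial TTL = 255, received TTL = 173
Hops = initial TTL - received TTL
Hops = 255 - 173 = 82

82


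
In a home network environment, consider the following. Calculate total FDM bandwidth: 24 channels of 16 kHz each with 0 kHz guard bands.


Given: 24 channels, 16 kHz each, guard = 0 kHz
Channel bandwidth = 24 * 16 = 384 kHz
Guard bands = 23 gaps * 0 kHz = 0 kHz
Total = 384 + 0 = 384 kHz

384


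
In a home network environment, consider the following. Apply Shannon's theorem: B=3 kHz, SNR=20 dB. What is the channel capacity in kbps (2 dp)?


Given: B = 3 kHz, SNR = 20 dB
SNR linear = 10^(20/10) = 100
1 + SNR = 101
log2(101) = 6.6582114828
C = 3 * 1000 * 6.6582114828 = 19974.6344 bps
C = 19.974634 kbps -> 19.97 kbps (2 dp)

19.97


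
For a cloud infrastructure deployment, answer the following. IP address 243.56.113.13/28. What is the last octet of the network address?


Given: IP = 243.56.113.13, prefix = /28
Subnet mask = 255.255.255.240
Last octet of IP: 13
Last octet of mask: 240
Network last octet = 13 AND 240 = 0

0


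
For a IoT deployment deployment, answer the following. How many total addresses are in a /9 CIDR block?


Given: CIDR prefix /9
Host bits = 32 - 9 = 23
Total addresses = 2^23 = 8388608

8388608


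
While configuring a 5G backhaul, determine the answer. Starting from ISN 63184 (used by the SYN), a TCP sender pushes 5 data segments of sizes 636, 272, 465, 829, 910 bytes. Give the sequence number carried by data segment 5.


The SYN occupies sequence number ISN = 63184, so the first data byte is ISN + 1 = 63185.
SEQ of data segment i = (ISN + 1) + sum of payload sizes of segments 1..i-1.
Segment 1: SEQ = 63185, payload = 636 bytes
Segment 2: SEQ = 63821, payload = 272 bytes
Segment 3: SEQ = 64093, payload = 465 bytes
Segment 4: SEQ = 64558, payload = 829 bytes
Segment 5: SEQ = 65387, payload = 910 bytes
SEQ of segment 5 = 63185 + 636 + 272 + 465 + 829 = 65387

65387


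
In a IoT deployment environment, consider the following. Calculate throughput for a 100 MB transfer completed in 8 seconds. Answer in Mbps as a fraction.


Given: file = 100 MB, time = 8 s
File in Mb = 100 * 8 = 800 Mb
Throughput = 800 / 8 Mbps
Throughput = 100 Mbps

100


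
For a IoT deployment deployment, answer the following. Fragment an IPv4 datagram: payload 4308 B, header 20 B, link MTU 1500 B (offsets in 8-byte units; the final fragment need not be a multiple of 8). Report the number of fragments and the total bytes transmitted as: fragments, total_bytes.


Max data per non-final fragment = floor((MTU - header)/8)*8 = floor((1500 - 20)/8)*8 = floor(1480/8)*8 = 1480 B
Final fragment needs no 8-byte alignment: it can carry up to MTU - header = 1480 B
Non-final fragments needed = ceil((payload - 1480) / 1480) = ceil(2828/1480) = ceil(1.9108) = 2
Number of fragments = 2 + 1 = 3
Fragment sizes (data): 2 * 1480 B + 1348 B (last, 1348 <= 1480 OK)
Total bytes sent = payload + n_frags * header = 4308 + 3*20 = 4308 + 60 = 4368 B

3, 4368


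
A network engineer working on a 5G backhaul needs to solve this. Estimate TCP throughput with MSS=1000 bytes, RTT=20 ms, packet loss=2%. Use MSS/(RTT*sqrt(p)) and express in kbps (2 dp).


Given: MSS = 1000 bytes, RTT = 20 ms, loss = 2%
RTT in seconds = 20 / 1000 = 0.02
Loss rate = 2% = 0.02
sqrt(loss) = sqrt(0.02) = 0.141421356237
Throughput (bytes/s) = 1000 / (0.02 * 0.141421356237) = 353553.3906
Throughput (kbps) = 353553.3906 * 8 / 1000 = 2828.427125 -> 2828.43 kbps (2 dp)

2828.43


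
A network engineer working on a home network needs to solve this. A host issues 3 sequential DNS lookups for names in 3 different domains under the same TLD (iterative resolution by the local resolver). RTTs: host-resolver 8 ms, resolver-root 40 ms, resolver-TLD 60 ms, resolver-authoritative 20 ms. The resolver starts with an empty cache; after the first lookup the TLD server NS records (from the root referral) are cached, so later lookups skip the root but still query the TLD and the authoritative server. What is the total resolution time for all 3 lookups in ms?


Lookup 1 (cold cache): local + root + TLD + auth = 8 + 40 + 60 + 20 = 128 ms
Lookups 2..3 (TLD NS cached -> skip root; new domain -> still ask TLD and auth): local + TLD + auth = 8 + 60 + 20 = 88 ms each
Remaining 2 lookups: 2 * 88 = 176 ms
Total = 128 + 176 = 304 ms

304


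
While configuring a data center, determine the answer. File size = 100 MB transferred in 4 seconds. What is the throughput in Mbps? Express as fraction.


Given: file = 100 MB, time = 4 s
File in Mb = 100 * 8 = 800 Mb
Throughput = 800 / 4 Mbps
Throughput = 200 Mbps

200


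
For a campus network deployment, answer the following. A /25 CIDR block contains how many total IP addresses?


Given: CIDR prefix /25
Host bits = 32 - 25 = 7
Total addresses = 2^7 = 128

128


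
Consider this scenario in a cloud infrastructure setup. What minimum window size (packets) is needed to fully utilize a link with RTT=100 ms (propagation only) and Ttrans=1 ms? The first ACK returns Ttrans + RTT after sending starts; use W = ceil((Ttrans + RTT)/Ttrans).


Given: Ttrans = 1 ms, RTT = 100 ms (= 2 * Tprop, Tprop = 50 ms)
Time until first ACK returns = Ttrans + RTT = 1 + 100 = 101 ms
Need W * Ttrans >= Ttrans + RTT  ->  W >= (Ttrans + RTT) / Ttrans
(Ttrans + RTT) / Ttrans = 101 / 1 = 101
W_min = ceil(101) = 101

101


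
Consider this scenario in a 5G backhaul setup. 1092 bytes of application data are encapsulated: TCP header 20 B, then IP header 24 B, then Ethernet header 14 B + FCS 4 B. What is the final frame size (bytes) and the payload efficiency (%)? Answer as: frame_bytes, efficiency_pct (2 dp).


TCP segment = 1092 + 20 = 1112 B
IP packet = 1112 + 24 = 1136 B
Ethernet frame = 1136 + 14 + 4 = 1154 B
Efficiency = app / frame = 1092 / 1154 = 0.946274 = 94.6274% -> 94.63% (2 dp)

1154, 94.63


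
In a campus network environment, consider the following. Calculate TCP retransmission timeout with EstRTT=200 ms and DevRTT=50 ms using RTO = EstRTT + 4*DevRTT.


Given: EstRTT = 200 ms, DevRTT = 50 ms
Timeout = EstRTT + 4 * DevRTT
4 * DevRTT = 4 * 50 = 200
Timeout = 200 + 200 = 400 ms

400


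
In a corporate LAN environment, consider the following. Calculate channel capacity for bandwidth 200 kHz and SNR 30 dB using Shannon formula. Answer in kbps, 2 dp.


Given: B = 200 kHz, SNR = 30 dB
SNR linear = 10^(30/10) = 1000
1 + SNR = 1001
log2(1001) = 9.9672262588
C = 200 * 1000 * 9.9672262588 = 1993445.2518 bps
C = 1993.445252 kbps -> 1993.45 kbps (2 dp)

1993.45


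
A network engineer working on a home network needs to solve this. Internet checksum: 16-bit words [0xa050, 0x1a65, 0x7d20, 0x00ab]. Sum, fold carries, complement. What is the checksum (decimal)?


Given words: [0xa050, 0x1a65, 0x7d20, 0x00ab]
Step 1: Sum all words
Raw sum = 41040 + 6757 + 32032 + 171 = 80000
Step 2: Fold carry: (14464 + 1) = 14465
One's complement = ~14465 & 0xFFFF = 51070

51070


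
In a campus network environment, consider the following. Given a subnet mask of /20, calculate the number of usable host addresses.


Given: subnet mask /20
Host bits = 32 - 20 = 12
Total addresses = 2^12 = 4096
Usable hosts = 4096 - 2 (network + broadcast) = 4094

4094


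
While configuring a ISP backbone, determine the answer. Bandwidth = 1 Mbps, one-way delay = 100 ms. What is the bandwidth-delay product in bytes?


Given: bandwidth = 1 Mbps, delay = 100 ms
BDP in bits = 1 * 10^6 * 100 / 1000
BDP in bits = 100000
BDP in bytes = 100000 / 8 = 12500

12500


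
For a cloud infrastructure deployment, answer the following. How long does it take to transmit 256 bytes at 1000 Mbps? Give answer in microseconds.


Given: packet = 256 bytes, bandwidth = 1000 Mbps
Packet in bits = 256 * 8 = 2048 bits
Bandwidth = 1000 * 10^6 = 1000000000 bps
Time = 2048 / 1000000000 seconds
Time in us = 2048 * 10^6 / 1000000000 = 2.048

2.048


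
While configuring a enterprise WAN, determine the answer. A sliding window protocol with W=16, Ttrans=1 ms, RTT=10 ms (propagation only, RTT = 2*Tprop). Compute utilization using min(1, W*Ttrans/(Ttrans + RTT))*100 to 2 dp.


Given: W = 16, Ttrans = 1 ms, RTT = 10 ms (= 2 * Tprop, Tprop = 5 ms)
Cycle time = Ttrans + RTT = 1 + 10 = 11 ms (first packet sent until its ACK returns)
W * Ttrans = 16 * 1 = 16 ms of sending per cycle
W * Ttrans / (Ttrans + RTT) = 16 / 11 = 1.454545
U = min(1, 1.454545) = 1.000000
U% = 100.00%

100.00


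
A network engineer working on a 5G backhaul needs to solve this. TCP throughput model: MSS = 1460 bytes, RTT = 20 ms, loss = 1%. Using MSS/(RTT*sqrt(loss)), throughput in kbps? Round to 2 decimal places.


Given: MSS = 1460 bytes, RTT = 20 ms, loss = 1%
RTT in seconds = 20 / 1000 = 0.02
Loss rate = 1% = 0.01
sqrt(loss) = sqrt(0.01) = 0.1
Throughput (bytes/s) = 1460 / (0.02 * 0.1) = 730000.0000
Throughput (kbps) = 730000.0000 * 8 / 1000 = 5840.000000 -> 5840.00 kbps (2 dp)

5840.00


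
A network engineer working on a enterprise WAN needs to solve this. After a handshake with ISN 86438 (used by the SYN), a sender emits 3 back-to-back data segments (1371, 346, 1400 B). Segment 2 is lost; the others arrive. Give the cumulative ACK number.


SYN uses sequence number 86438; first data byte = ISN + 1 = 86439.
Segment 1: SEQ = 86439, len = 1371 B, covers [86439, 87809]
Segment 2: SEQ = 87810, len = 346 B, covers [87810, 88155] [LOST]
Segment 3: SEQ = 88156, len = 1400 B, covers [88156, 89555]
In-order data received: bytes [86439, 87809] (segments 1..1).
Segment 2 missing -> gap begins at byte 87810; later segments buffered out of order.
Cumulative ACK = next expected in-order byte = 86439 + 1371 = 87810

87810


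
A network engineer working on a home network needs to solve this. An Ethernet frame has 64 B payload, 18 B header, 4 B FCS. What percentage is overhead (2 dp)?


Given: payload = 64 B, header = 18 B, trailer = 4 B
Overhead bytes = header + trailer = 18 + 4 = 22
Total frame = payload + overhead = 64 + 22 = 86
Overhead % = 22 / 86 * 100 = 25.5814% -> 25.58% (2 dp)

25.58


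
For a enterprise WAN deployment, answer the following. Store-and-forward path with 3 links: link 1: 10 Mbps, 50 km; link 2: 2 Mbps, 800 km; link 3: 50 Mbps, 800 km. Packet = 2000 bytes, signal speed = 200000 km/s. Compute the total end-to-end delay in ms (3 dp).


Packet = 2000 bytes = 16000 bits. Store-and-forward: sum (t_trans + t_prop) per link.
Link 1: t_trans = 16000/(10*10^6) s = 1.6000 ms; t_prop = 50/200000 s = 0.2500 ms; subtotal = 1.8500 ms
Link 2: t_trans = 16000/(2*10^6) s = 8.0000 ms; t_prop = 800/200000 s = 4.0000 ms; subtotal = 12.0000 ms
Link 3: t_trans = 16000/(50*10^6) s = 0.3200 ms; t_prop = 800/200000 s = 4.0000 ms; subtotal = 4.3200 ms
End-to-end = 1.8500 + 12.0000 + 4.3200 = 18.1700 ms -> 18.170 ms (3 dp)

18.170


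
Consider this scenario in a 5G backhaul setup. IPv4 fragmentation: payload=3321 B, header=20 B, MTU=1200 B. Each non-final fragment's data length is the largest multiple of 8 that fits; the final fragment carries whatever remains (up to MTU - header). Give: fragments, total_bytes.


Max data per non-final fragment = floor((MTU - header)/8)*8 = floor((1200 - 20)/8)*8 = floor(1180/8)*8 = 1176 B
Final fragment needs no 8-byte alignment: it can carry up to MTU - header = 1180 B
Non-final fragments needed = ceil((payload - 1180) / 1176) = ceil(2141/1176) = ceil(1.8206) = 2
Number of fragments = 2 + 1 = 3
Fragment sizes (data): 2 * 1176 B + 969 B (last, 969 <= 1180 OK)
Total bytes sent = payload + n_frags * header = 3321 + 3*20 = 3321 + 60 = 3381 B

3, 3381


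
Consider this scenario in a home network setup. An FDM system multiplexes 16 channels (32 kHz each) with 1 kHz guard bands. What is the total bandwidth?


Given: 16 channels, 32 kHz each, guard = 1 kHz
Channel bandwidth = 16 * 32 = 512 kHz
Guard bands = 15 gaps * 1 kHz = 15 kHz
Total = 512 + 15 = 527 kHz

527


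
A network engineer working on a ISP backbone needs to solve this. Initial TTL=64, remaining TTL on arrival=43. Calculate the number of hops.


Given: initial TTL = 64, received TTL = 43
Hops = initial TTL - received TTL
Hops = 64 - 43 = 21

21


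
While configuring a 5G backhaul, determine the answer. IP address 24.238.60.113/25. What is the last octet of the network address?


Given: IP = 24.238.60.113, prefix = /25
Subnet mask = 255.255.255.128
Last octet of IP: 113
Last octet of mask: 128
Network last octet = 113 AND 128 = 0

0


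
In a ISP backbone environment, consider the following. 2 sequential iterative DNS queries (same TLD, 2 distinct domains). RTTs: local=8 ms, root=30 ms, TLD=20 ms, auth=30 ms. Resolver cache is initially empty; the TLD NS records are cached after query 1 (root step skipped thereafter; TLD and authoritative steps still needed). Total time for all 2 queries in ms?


Lookup 1 (cold cache): local + root + TLD + auth = 8 + 30 + 20 + 30 = 88 ms
Lookups 2..2 (TLD NS cached -> skip root; new domain -> still ask TLD and auth): local + TLD + auth = 8 + 20 + 30 = 58 ms each
Remaining 1 lookups: 1 * 58 = 58 ms
Total = 88 + 58 = 146 ms

146


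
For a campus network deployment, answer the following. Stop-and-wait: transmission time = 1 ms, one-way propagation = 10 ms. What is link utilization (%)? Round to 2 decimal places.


Given: Ttrans = 1 ms, Tprop = 10 ms
RTT = 2 * Tprop = 2 * 10 = 20 ms
U = Ttrans / (Ttrans + RTT)
U = 1 / (1 + 20)
U = 1 / 21 = 0.047619
U% = 4.76%

4.76


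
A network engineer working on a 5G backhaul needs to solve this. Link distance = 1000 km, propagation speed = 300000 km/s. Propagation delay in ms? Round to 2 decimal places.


Given: distance = 1000 km, speed = 300000 km/s
Delay = distance / speed = 1000 / 300000 seconds
Delay in ms = 1000 * 1000 / 300000
Delay = 3.3333 ms
Rounded to 2 dp = 3.33 ms

3.33


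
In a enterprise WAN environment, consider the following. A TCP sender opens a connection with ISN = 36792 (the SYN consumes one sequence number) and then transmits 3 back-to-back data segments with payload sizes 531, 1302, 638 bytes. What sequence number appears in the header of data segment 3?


The SYN occupies sequence number ISN = 36792, so the first data byte is ISN + 1 = 36793.
SEQ of data segment i = (ISN + 1) + sum of payload sizes of segments 1..i-1.
Segment 1: SEQ = 36793, payload = 531 bytes
Segment 2: SEQ = 37324, payload = 1302 bytes
Segment 3: SEQ = 38626, payload = 638 bytes
SEQ of segment 3 = 36793 + 531 + 1302 = 38626

38626


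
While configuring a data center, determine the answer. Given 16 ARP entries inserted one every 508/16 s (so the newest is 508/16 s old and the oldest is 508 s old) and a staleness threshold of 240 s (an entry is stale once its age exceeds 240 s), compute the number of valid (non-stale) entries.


Ages are k * 508/16 s for k = 1..16 (spacing = 31.7500 s).
Entry k is valid iff k * 508/16 <= 240 iff k <= 16 * 240 / 508 = 7.5591
n_valid = floor(7.5591) = 7
(n_stale = 16 - 7 = 9)

7


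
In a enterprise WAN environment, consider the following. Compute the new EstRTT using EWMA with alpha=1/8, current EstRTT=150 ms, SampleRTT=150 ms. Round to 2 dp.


Given: EstRTT = 150 ms, SampleRTT = 150 ms, alpha = 1/8
New EstRTT = (1 - alpha) * EstRTT + alpha * SampleRTT
(7/8) * 150 = 131.25
(1/8) * 150 = 18.75
New EstRTT = 131.25 + 18.75 = 150 ms -> 150.00 ms (2 dp)

150.00


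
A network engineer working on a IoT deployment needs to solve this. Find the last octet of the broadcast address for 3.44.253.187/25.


Given: IP = 3.44.253.187, prefix = /25
Host bits = 32 - 25 = 7
Network last octet = 187 AND mask = 128
Host part size = 2^7 - 1 = 127
Broadcast last octet = 128 OR 127 = 255

255


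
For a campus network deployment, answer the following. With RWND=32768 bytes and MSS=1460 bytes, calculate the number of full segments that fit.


Given: RWND = 32768 bytes, MSS = 1460 bytes
Full segments = floor(RWND / MSS)
Full segments = floor(32768 / 1460)
Full segments = floor(22.4438) = 22

22


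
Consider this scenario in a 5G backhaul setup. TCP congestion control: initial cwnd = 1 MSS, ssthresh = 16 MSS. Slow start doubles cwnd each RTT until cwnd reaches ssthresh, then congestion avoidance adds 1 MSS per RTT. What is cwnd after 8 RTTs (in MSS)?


RTT 0: cwnd = 1 MSS (initial)
RTT 1: cwnd = 2 MSS (slow start, doubled)
RTT 2: cwnd = 4 MSS (slow start, doubled)
RTT 3: cwnd = 8 MSS (slow start, doubled)
RTT 4: cwnd = 16 MSS (slow start, doubled)
RTT 5: cwnd = 17 MSS (congestion avoidance, +1)
RTT 6: cwnd = 18 MSS (congestion avoidance, +1)
RTT 7: cwnd = 19 MSS (congestion avoidance, +1)
RTT 8: cwnd = 20 MSS (congestion avoidance, +1)

20


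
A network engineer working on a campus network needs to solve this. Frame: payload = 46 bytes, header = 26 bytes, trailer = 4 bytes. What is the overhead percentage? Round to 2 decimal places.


Given: payload = 46 B, header = 26 B, trailer = 4 B
Overhead bytes = header + trailer = 26 + 4 = 30
Total frame = payload + overhead = 46 + 30 = 76
Overhead % = 30 / 76 * 100 = 39.4737% -> 39.47% (2 dp)

39.47


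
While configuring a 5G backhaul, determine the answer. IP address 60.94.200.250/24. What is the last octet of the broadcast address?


Given: IP = 60.94.200.250, prefix = /24
Host bits = 32 - 24 = 8
Network last octet = 250 AND mask = 0
Host part size = 2^8 - 1 = 255
Broadcast last octet = 0 OR 255 = 255

255


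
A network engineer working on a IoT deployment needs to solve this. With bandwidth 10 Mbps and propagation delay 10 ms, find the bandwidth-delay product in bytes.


Given: bandwidth = 10 Mbps, delay = 10 ms
BDP in bits = 10 * 10^6 * 10 / 1000
BDP in bits = 100000
BDP in bytes = 100000 / 8 = 12500

12500


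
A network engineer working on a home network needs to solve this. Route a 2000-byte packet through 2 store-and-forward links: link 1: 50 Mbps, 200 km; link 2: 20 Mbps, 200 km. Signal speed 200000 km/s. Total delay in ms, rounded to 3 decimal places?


Packet = 2000 bytes = 16000 bits. Store-and-forward: sum (t_trans + t_prop) per link.
Link 1: t_trans = 16000/(50*10^6) s = 0.3200 ms; t_prop = 200/200000 s = 1.0000 ms; subtotal = 1.3200 ms
Link 2: t_trans = 16000/(20*10^6) s = 0.8000 ms; t_prop = 200/200000 s = 1.0000 ms; subtotal = 1.8000 ms
End-to-end = 1.3200 + 1.8000 = 3.1200 ms -> 3.120 ms (3 dp)

3.120


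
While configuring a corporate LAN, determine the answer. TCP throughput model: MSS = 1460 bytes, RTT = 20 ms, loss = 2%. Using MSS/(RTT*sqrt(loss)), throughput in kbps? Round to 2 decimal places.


Given: MSS = 1460 bytes, RTT = 20 ms, loss = 2%
RTT in seconds = 20 / 1000 = 0.02
Loss rate = 2% = 0.02
sqrt(loss) = sqrt(0.02) = 0.141421356237
Throughput (bytes/s) = 1460 / (0.02 * 0.141421356237) = 516187.9503
Throughput (kbps) = 516187.9503 * 8 / 1000 = 4129.503602 -> 4129.50 kbps (2 dp)

4129.50


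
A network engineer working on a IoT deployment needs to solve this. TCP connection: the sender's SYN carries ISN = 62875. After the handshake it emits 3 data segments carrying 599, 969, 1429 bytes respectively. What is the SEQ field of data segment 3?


The SYN occupies sequence number ISN = 62875, so the first data byte is ISN + 1 = 62876.
SEQ of data segment i = (ISN + 1) + sum of payload sizes of segments 1..i-1.
Segment 1: SEQ = 62876, payload = 599 bytes
Segment 2: SEQ = 63475, payload = 969 bytes
Segment 3: SEQ = 64444, payload = 1429 bytes
SEQ of segment 3 = 62876 + 599 + 969 = 64444

64444


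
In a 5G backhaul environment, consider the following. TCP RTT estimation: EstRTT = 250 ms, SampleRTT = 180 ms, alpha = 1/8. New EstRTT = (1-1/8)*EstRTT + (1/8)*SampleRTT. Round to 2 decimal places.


Given: EstRTT = 250 ms, SampleRTT = 180 ms, alpha = 1/8
New EstRTT = (1 - alpha) * EstRTT + alpha * SampleRTT
(7/8) * 250 = 218.75
(1/8) * 180 = 22.5
New EstRTT = 218.75 + 22.5 = 241.25 ms -> 241.25 ms (2 dp)

241.25


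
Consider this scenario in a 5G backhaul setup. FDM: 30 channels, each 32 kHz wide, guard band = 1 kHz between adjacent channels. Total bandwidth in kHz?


Given: 30 channels, 32 kHz each, guard = 1 kHz
Channel bandwidth = 30 * 32 = 960 kHz
Guard bands = 29 gaps * 1 kHz = 29 kHz
Total = 960 + 29 = 989 kHz

989


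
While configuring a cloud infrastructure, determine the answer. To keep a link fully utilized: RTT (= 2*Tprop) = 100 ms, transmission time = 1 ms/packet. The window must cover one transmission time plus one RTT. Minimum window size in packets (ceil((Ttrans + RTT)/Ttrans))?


Given: Ttrans = 1 ms, RTT = 100 ms (= 2 * Tprop, Tprop = 50 ms)
Time until first ACK returns = Ttrans + RTT = 1 + 100 = 101 ms
Need W * Ttrans >= Ttrans + RTT  ->  W >= (Ttrans + RTT) / Ttrans
(Ttrans + RTT) / Ttrans = 101 / 1 = 101
W_min = ceil(101) = 101

101


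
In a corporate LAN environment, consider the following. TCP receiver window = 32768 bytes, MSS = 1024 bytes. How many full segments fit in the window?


Given: RWND = 32768 bytes, MSS = 1024 bytes
Full segments = floor(RWND / MSS)
Full segments = floor(32768 / 1024)
Full segments = floor(32.0) = 32

32


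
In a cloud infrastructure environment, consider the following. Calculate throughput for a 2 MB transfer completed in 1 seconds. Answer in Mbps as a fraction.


Given: file = 2 MB, time = 1 s
File in Mb = 2 * 8 = 16 Mb
Throughput = 16 / 1 Mbps
Throughput = 16 Mbps

16


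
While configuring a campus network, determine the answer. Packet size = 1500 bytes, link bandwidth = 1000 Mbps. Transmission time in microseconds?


Given: packet = 1500 bytes, bandwidth = 1000 Mbps
Packet in bits = 1500 * 8 = 12000 bits
Bandwidth = 1000 * 10^6 = 1000000000 bps
Time = 12000 / 1000000000 seconds
Time in us = 12000 * 10^6 / 1000000000 = 12

12


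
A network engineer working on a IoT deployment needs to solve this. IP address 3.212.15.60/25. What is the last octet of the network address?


Given: IP = 3.212.15.60, prefix = /25
Subnet mask = 255.255.255.128
Last octet of IP: 60
Last octet of mask: 128
Network last octet = 60 AND 128 = 0

0


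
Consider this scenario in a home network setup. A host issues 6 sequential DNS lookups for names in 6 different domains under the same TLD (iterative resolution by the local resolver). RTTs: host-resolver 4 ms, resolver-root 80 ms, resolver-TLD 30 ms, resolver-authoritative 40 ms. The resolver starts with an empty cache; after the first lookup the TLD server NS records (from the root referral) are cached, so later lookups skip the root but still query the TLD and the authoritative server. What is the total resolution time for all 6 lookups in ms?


Lookup 1 (cold cache): local + root + TLD + auth = 4 + 80 + 30 + 40 = 154 ms
Lookups 2..6 (TLD NS cached -> skip root; new domain -> still ask TLD and auth): local + TLD + auth = 4 + 30 + 40 = 74 ms each
Remaining 5 lookups: 5 * 74 = 370 ms
Total = 154 + 370 = 524 ms

524


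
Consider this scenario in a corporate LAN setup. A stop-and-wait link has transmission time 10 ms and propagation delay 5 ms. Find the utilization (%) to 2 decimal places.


Given: Ttrans = 10 ms, Tprop = 5 ms
RTT = 2 * Tprop = 2 * 5 = 10 ms
U = Ttrans / (Ttrans + RTT)
U = 10 / (10 + 10)
U = 10 / 20 = 0.5
U% = 50.00%

50.00


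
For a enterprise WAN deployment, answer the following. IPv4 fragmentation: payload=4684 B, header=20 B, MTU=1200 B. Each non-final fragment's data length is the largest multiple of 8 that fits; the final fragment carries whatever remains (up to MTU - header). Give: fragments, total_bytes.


Max data per non-final fragment = floor((MTU - header)/8)*8 = floor((1200 - 20)/8)*8 = floor(1180/8)*8 = 1176 B
Final fragment needs no 8-byte alignment: it can carry up to MTU - header = 1180 B
Non-final fragments needed = ceil((payload - 1180) / 1176) = ceil(3504/1176) = ceil(2.9796) = 3
Number of fragments = 3 + 1 = 4
Fragment sizes (data): 3 * 1176 B + 1156 B (last, 1156 <= 1180 OK)
Total bytes sent = payload + n_frags * header = 4684 + 4*20 = 4684 + 80 = 4764 B

4, 4764


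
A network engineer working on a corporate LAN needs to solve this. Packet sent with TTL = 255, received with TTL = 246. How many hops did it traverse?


Given: initial TTL = 255, received TTL = 246
Hops = initial TTL - received TTL
Hops = 255 - 246 = 9

9


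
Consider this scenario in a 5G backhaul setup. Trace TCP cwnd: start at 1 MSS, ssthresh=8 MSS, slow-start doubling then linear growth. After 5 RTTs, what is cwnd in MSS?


RTT 0: cwnd = 1 MSS (initial)
RTT 1: cwnd = 2 MSS (slow start, doubled)
RTT 2: cwnd = 4 MSS (slow start, doubled)
RTT 3: cwnd = 8 MSS (slow start, doubled)
RTT 4: cwnd = 9 MSS (congestion avoidance, +1)
RTT 5: cwnd = 10 MSS (congestion avoidance, +1)

10


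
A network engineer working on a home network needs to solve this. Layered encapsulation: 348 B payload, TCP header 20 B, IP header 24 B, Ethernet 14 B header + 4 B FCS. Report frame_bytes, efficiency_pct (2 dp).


TCP segment = 348 + 20 = 368 B
IP packet = 368 + 24 = 392 B
Ethernet frame = 392 + 14 + 4 = 410 B
Efficiency = app / frame = 348 / 410 = 0.848780 = 84.8780% -> 84.88% (2 dp)

410, 84.88


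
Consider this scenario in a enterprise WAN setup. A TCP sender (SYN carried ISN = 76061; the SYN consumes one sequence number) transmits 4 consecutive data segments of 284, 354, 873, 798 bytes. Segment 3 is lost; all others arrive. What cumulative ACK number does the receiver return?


SYN uses sequence number 76061; first data byte = ISN + 1 = 76062.
Segment 1: SEQ = 76062, len = 284 B, covers [76062, 76345]
Segment 2: SEQ = 76346, len = 354 B, covers [76346, 76699]
Segment 3: SEQ = 76700, len = 873 B, covers [76700, 77572] [LOST]
Segment 4: SEQ = 77573, len = 798 B, covers [77573, 78370]
In-order data received: bytes [76062, 76699] (segments 1..2).
Segment 3 missing -> gap begins at byte 76700; later segments buffered out of order.
Cumulative ACK = next expected in-order byte = 76062 + 284 + 354 = 76700

76700


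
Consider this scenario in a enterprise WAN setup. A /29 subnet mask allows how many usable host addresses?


Given: subnet mask /29
Host bits = 32 - 29 = 3
Total addresses = 2^3 = 8
Usable hosts = 8 - 2 (network + broadcast) = 6

6


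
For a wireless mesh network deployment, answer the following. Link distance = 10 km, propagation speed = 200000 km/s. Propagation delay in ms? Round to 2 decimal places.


Given: distance = 10 km, speed = 200000 km/s
Delay = distance / speed = 10 / 200000 seconds
Delay in ms = 10 * 1000 / 200000
Delay = 0.0500 ms
Rounded to 2 dp = 0.05 ms

0.05


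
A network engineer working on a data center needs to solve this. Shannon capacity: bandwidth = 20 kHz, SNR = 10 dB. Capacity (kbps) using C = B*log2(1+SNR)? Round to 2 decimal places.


Given: B = 20 kHz, SNR = 10 dB
SNR linear = 10^(10/10) = 10
1 + SNR = 11
log2(11) = 3.4594316186
C = 20 * 1000 * 3.4594316186 = 69188.6324 bps
C = 69.188632 kbps -> 69.19 kbps (2 dp)

69.19


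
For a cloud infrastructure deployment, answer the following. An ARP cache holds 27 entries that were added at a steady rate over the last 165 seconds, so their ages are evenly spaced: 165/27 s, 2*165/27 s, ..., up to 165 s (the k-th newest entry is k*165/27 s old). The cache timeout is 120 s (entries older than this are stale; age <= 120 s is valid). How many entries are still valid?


Ages are k * 165/27 s for k = 1..27 (spacing = 6.1111 s).
Entry k is valid iff k * 165/27 <= 120 iff k <= 27 * 120 / 165 = 19.6364
n_valid = floor(19.6364) = 19
(n_stale = 27 - 19 = 8)

19


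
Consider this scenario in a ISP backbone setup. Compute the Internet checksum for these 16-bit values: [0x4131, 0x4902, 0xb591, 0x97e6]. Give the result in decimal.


Given words: [0x4131, 0x4902, 0xb591, 0x97e6]
Step 1: Sum all words
Raw sum = 16689 + 18690 + 46481 + 38886 = 120746
Step 2: Fold carry: (55210 + 1) = 55211
One's complement = ~55211 & 0xFFFF = 10324

10324


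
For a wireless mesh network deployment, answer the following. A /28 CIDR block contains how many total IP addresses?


Given: CIDR prefix /28
Host bits = 32 - 28 = 4
Total addresses = 2^4 = 16

16


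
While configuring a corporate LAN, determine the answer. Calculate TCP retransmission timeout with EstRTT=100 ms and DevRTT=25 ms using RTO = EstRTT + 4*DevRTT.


Given: EstRTT = 100 ms, DevRTT = 25 ms
Timeout = EstRTT + 4 * DevRTT
4 * DevRTT = 4 * 25 = 100
Timeout = 100 + 100 = 200 ms

200


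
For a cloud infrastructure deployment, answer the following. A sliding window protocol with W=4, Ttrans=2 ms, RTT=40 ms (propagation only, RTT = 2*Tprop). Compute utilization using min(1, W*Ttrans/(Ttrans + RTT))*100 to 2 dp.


Given: W = 4, Ttrans = 2 ms, RTT = 40 ms (= 2 * Tprop, Tprop = 20 ms)
Cycle time = Ttrans + RTT = 2 + 40 = 42 ms (first packet sent until its ACK returns)
W * Ttrans = 4 * 2 = 8 ms of sending per cycle
W * Ttrans / (Ttrans + RTT) = 8 / 42 = 0.190476
U = min(1, 0.190476) = 0.190476
U% = 19.05%

19.05


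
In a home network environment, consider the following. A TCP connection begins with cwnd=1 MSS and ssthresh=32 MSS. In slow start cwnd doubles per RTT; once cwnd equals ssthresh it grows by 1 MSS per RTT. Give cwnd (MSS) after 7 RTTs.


RTT 0: cwnd = 1 MSS (initial)
RTT 1: cwnd = 2 MSS (slow start, doubled)
RTT 2: cwnd = 4 MSS (slow start, doubled)
RTT 3: cwnd = 8 MSS (slow start, doubled)
RTT 4: cwnd = 16 MSS (slow start, doubled)
RTT 5: cwnd = 32 MSS (slow start, doubled)
RTT 6: cwnd = 33 MSS (congestion avoidance, +1)
RTT 7: cwnd = 34 MSS (congestion avoidance, +1)

34


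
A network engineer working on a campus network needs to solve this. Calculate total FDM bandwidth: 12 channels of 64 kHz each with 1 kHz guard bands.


Given: 12 channels, 64 kHz each, guard = 1 kHz
Channel bandwidth = 12 * 64 = 768 kHz
Guard bands = 11 gaps * 1 kHz = 11 kHz
Total = 768 + 11 = 779 kHz

779


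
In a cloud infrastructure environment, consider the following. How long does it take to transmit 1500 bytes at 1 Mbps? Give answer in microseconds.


Given: packet = 1500 bytes, bandwidth = 1 Mbps
Packet in bits = 1500 * 8 = 12000 bits
Bandwidth = 1 * 10^6 = 1000000 bps
Time = 12000 / 1000000 seconds
Time in us = 12000 * 10^6 / 1000000 = 12000

12000


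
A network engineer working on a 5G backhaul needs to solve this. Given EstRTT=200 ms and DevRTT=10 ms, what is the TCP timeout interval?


Given: EstRTT = 200 ms, DevRTT = 10 ms
Timeout = EstRTT + 4 * DevRTT
4 * DevRTT = 4 * 10 = 40
Timeout = 200 + 40 = 240 ms

240


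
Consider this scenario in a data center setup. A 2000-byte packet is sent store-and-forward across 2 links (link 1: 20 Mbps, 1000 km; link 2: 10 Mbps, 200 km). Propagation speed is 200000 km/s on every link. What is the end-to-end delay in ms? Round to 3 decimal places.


Packet = 2000 bytes = 16000 bits. Store-and-forward: sum (t_trans + t_prop) per link.
Link 1: t_trans = 16000/(20*10^6) s = 0.8000 ms; t_prop = 1000/200000 s = 5.0000 ms; subtotal = 5.8000 ms
Link 2: t_trans = 16000/(10*10^6) s = 1.6000 ms; t_prop = 200/200000 s = 1.0000 ms; subtotal = 2.6000 ms
End-to-end = 5.8000 + 2.6000 = 8.4000 ms -> 8.400 ms (3 dp)

8.400


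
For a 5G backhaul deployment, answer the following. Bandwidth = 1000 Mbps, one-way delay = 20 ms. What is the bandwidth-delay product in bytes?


Given: bandwidth = 1000 Mbps, delay = 20 ms
BDP in bits = 1000 * 10^6 * 20 / 1000
BDP in bits = 20000000
BDP in bytes = 20000000 / 8 = 2500000

2500000


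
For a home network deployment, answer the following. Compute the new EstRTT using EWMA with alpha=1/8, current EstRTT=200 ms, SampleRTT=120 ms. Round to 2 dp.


Given: EstRTT = 200 ms, SampleRTT = 120 ms, alpha = 1/8
New EstRTT = (1 - alpha) * EstRTT + alpha * SampleRTT
(7/8) * 200 = 175
(1/8) * 120 = 15
New EstRTT = 175 + 15 = 190 ms -> 190.00 ms (2 dp)

190.00


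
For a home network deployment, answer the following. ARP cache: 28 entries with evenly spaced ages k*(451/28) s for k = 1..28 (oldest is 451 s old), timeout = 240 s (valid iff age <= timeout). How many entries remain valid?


Ages are k * 451/28 s for k = 1..28 (spacing = 16.1071 s).
Entry k is valid iff k * 451/28 <= 240 iff k <= 28 * 240 / 451 = 14.9002
n_valid = floor(14.9002) = 14
(n_stale = 28 - 14 = 14)

14


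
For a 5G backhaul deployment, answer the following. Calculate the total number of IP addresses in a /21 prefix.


Given: CIDR prefix /21
Host bits = 32 - 21 = 11
Total addresses = 2^11 = 2048

2048


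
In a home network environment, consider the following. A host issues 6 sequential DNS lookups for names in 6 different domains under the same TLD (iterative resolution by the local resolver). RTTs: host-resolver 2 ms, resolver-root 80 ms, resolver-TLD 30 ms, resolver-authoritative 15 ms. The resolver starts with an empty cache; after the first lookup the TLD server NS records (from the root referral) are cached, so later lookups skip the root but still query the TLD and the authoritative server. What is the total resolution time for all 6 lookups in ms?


Lookup 1 (cold cache): local + root + TLD + auth = 2 + 80 + 30 + 15 = 127 ms
Lookups 2..6 (TLD NS cached -> skip root; new domain -> still ask TLD and auth): local + TLD + auth = 2 + 30 + 15 = 47 ms each
Remaining 5 lookups: 5 * 47 = 235 ms
Total = 127 + 235 = 362 ms

362


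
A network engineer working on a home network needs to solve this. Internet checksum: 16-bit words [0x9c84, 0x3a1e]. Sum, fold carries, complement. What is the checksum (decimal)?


Given words: [0x9c84, 0x3a1e]
Step 1: Sum all words
Raw sum = 40068 + 14878 = 54946
One's complement = ~54946 & 0xFFFF = 10589

10589


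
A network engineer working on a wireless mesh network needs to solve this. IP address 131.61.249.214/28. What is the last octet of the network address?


Given: IP = 131.61.249.214, prefix = /28
Subnet mask = 255.255.255.240
Last octet of IP: 214
Last octet of mask: 240
Network last octet = 214 AND 240 = 208

208


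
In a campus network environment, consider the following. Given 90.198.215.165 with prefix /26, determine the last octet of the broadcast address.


Given: IP = 90.198.215.165, prefix = /26
Host bits = 32 - 26 = 6
Network last octet = 165 AND mask = 128
Host part size = 2^6 - 1 = 63
Broadcast last octet = 128 OR 63 = 191

191


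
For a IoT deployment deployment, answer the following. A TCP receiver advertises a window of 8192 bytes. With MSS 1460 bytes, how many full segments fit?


Given: RWND = 8192 bytes, MSS = 1460 bytes
Full segments = floor(RWND / MSS)
Full segments = floor(8192 / 1460)
Full segments = floor(5.611) = 5

5


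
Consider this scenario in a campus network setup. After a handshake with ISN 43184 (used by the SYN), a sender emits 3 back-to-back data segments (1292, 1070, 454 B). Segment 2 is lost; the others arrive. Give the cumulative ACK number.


SYN uses sequence number 43184; first data byte = ISN + 1 = 43185.
Segment 1: SEQ = 43185, len = 1292 B, covers [43185, 44476]
Segment 2: SEQ = 44477, len = 1070 B, covers [44477, 45546] [LOST]
Segment 3: SEQ = 45547, len = 454 B, covers [45547, 46000]
In-order data received: bytes [43185, 44476] (segments 1..1).
Segment 2 missing -> gap begins at byte 44477; later segments buffered out of order.
Cumulative ACK = next expected in-order byte = 43185 + 1292 = 44477

44477


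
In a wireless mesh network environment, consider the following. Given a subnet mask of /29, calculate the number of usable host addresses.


Given: subnet mask /29
Host bits = 32 - 29 = 3
Total addresses = 2^3 = 8
Usable hosts = 8 - 2 (network + broadcast) = 6

6


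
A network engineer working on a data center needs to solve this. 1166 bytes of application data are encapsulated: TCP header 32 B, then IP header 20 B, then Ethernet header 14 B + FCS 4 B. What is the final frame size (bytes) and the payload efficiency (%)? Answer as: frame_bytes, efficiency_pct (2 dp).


TCP segment = 1166 + 32 = 1198 B
IP packet = 1198 + 20 = 1218 B
Ethernet frame = 1218 + 14 + 4 = 1236 B
Efficiency = app / frame = 1166 / 1236 = 0.943366 = 94.3366% -> 94.34% (2 dp)

1236, 94.34
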